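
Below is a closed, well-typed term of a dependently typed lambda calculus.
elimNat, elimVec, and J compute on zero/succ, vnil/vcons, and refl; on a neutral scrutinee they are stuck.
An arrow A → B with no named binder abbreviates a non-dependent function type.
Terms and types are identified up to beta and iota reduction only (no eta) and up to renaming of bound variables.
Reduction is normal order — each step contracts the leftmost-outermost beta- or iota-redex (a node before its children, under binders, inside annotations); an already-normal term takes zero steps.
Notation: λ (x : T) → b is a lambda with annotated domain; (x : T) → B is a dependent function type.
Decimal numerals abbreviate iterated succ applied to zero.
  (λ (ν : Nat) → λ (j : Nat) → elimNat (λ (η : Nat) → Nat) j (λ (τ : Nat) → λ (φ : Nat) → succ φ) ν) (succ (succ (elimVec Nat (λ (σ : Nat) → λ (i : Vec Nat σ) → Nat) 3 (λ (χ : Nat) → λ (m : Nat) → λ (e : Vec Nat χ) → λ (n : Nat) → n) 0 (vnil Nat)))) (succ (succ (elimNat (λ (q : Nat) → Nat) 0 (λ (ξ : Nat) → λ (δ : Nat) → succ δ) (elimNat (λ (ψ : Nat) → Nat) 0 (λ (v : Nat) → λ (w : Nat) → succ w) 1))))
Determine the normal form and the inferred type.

resulting normal form:
  8
the term's type:
  Nat


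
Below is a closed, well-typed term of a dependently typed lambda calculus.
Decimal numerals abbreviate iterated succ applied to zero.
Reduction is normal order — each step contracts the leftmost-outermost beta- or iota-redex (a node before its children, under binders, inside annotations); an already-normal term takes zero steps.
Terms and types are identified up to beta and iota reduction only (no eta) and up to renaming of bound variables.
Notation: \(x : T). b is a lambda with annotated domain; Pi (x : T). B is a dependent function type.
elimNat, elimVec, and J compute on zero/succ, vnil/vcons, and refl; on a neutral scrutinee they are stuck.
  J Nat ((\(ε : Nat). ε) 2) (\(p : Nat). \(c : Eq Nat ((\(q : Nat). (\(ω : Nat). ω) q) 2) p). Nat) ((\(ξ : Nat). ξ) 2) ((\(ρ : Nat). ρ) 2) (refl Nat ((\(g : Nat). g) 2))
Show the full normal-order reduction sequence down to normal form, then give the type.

normal-order reduction sequence:
  J Nat ((\(ε : Nat). ε) 2) (\(p : Nat). \(c : Eq Nat ((\(q : Nat). (\(ω : Nat). ω) q) 2) p). Nat) ((\(ξ : Nat). ξ) 2) ((\(ρ : Nat). ρ) 2) (refl Nat ((\(g : Nat). g) 2))
  ~> (\(ε : Nat). ε) 2
  ~> 2
type:
  Nat


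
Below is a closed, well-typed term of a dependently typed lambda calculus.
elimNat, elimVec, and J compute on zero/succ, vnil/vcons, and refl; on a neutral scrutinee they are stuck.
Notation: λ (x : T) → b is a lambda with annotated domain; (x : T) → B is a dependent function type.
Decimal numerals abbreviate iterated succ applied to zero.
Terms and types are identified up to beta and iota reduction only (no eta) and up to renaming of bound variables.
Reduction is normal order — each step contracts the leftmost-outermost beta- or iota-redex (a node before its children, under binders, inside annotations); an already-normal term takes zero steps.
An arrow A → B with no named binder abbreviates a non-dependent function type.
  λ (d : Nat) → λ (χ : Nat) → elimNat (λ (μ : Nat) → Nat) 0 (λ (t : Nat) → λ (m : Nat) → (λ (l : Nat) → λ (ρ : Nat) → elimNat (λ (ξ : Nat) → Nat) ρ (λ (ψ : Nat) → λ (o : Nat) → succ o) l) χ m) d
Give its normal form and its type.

resulting normal form:
  λ (d : Nat) → λ (χ : Nat) → elimNat (λ (μ : Nat) → Nat) 0 (λ (t : Nat) → λ (m : Nat) → elimNat (λ (l : Nat) → Nat) m (λ (ρ : Nat) → λ (ξ : Nat) → succ ξ) χ) d
the term's type:
  Nat → Nat → Nat


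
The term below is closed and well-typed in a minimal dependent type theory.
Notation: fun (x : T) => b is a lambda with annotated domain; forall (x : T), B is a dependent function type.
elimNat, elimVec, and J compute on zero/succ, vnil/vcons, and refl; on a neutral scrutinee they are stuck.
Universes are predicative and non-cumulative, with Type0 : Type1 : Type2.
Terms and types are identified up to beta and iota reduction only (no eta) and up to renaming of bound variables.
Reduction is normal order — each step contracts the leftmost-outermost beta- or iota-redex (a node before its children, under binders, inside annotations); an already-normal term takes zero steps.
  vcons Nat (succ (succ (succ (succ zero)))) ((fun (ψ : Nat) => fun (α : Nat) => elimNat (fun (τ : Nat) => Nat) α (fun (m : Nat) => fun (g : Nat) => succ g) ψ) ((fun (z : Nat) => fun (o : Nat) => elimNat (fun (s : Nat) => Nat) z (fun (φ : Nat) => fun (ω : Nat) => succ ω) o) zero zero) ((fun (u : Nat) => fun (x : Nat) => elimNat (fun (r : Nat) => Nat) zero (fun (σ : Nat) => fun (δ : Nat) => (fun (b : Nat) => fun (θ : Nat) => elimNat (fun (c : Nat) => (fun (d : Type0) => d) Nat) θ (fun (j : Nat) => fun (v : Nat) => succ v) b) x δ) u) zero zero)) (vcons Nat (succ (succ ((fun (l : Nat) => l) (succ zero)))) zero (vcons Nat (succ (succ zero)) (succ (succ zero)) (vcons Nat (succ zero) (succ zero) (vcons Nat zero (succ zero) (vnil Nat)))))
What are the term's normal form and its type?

normal form:
  vcons Nat (succ (succ (succ (succ zero)))) zero (vcons Nat (succ (succ (succ zero))) zero (vcons Nat (succ (succ zero)) (succ (succ zero)) (vcons Nat (succ zero) (succ zero) (vcons Nat zero (succ zero) (vnil Nat)))))
the term's type:
  Vec Nat (succ (succ (succ (succ (succ zero)))))
observation: 10 normal-order steps separate the term from its normal form.


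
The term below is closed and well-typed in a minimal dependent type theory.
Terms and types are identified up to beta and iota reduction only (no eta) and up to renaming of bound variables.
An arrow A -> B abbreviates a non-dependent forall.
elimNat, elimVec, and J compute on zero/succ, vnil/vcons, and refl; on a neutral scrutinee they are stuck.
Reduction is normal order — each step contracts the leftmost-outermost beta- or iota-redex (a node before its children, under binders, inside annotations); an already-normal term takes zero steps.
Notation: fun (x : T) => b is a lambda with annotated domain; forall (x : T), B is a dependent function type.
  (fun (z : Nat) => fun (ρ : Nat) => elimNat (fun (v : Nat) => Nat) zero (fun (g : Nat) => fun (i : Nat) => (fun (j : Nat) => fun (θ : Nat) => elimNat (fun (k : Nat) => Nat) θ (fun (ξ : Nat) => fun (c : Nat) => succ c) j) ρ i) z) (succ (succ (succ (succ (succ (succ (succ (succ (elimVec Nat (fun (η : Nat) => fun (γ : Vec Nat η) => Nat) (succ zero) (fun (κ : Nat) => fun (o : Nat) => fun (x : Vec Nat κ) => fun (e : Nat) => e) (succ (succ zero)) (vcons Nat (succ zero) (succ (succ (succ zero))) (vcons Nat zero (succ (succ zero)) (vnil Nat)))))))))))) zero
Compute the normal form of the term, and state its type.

normal form:
  zero
inferred type:
  Nat


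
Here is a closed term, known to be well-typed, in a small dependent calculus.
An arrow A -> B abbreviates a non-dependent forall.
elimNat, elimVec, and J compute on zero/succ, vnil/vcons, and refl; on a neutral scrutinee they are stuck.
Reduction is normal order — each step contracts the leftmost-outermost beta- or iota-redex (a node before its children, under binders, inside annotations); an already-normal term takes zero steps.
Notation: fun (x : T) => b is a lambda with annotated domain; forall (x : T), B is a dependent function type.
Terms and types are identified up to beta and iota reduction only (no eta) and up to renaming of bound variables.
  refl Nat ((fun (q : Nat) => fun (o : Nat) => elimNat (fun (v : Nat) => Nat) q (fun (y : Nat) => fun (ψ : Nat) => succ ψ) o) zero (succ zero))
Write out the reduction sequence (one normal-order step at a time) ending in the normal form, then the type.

normal-order reduction sequence:
  refl Nat ((fun (q : Nat) => fun (o : Nat) => elimNat (fun (v : Nat) => Nat) q (fun (y : Nat) => fun (ψ : Nat) => succ ψ) o) zero (succ zero))
  ~> refl Nat ((fun (q : Nat) => elimNat (fun (o : Nat) => Nat) zero (fun (v : Nat) => fun (y : Nat) => succ y) q) (succ zero))
  ~> refl Nat (elimNat (fun (q : Nat) => Nat) zero (fun (o : Nat) => fun (v : Nat) => succ v) (succ zero))
  ~> refl Nat ((fun (q : Nat) => fun (o : Nat) => succ o) zero (elimNat (fun (v : Nat) => Nat) zero (fun (y : Nat) => fun (ψ : Nat) => succ ψ) zero))
  ~> refl Nat ((fun (q : Nat) => succ q) (elimNat (fun (o : Nat) => Nat) zero (fun (v : Nat) => fun (y : Nat) => succ y) zero))
  ~> refl Nat (succ (elimNat (fun (q : Nat) => Nat) zero (fun (o : Nat) => fun (v : Nat) => succ v) zero))
  ~> refl Nat (succ zero)
the term's type:
  Eq Nat (succ zero) (succ zero)


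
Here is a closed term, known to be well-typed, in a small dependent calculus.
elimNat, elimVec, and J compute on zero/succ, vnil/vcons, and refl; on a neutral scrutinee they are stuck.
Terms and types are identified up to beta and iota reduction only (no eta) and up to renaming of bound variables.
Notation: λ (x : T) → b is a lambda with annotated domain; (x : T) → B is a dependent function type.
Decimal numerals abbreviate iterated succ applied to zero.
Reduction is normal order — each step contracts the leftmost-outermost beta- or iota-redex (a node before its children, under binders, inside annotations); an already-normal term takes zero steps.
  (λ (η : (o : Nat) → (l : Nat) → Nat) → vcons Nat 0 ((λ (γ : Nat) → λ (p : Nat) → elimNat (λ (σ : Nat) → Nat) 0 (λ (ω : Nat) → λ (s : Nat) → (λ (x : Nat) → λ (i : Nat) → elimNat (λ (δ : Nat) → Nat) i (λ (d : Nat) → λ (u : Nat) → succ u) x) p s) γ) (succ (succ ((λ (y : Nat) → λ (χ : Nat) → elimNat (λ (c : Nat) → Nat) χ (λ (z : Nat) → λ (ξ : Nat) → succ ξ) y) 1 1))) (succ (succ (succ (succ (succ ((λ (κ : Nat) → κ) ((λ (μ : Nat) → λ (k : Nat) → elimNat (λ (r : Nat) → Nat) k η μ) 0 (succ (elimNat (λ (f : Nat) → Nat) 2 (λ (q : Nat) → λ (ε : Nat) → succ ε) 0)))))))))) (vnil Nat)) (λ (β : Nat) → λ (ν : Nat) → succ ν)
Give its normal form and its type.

normal form:
  vcons Nat 0 32 (vnil Nat)
type:
  Vec Nat 1
observation: contracting a beta-redex first, the term normalizes in 118 steps.


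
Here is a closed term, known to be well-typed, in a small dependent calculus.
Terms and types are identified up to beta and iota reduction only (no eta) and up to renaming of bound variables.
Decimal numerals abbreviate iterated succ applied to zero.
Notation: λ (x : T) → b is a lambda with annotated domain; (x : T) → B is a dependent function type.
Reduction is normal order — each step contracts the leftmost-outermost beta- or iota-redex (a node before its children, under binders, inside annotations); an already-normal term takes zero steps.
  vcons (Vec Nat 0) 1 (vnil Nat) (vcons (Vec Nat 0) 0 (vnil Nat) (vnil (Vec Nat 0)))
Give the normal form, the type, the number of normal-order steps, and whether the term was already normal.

resulting normal form:
  vcons (Vec Nat 0) 1 (vnil Nat) (vcons (Vec Nat 0) 0 (vnil Nat) (vnil (Vec Nat 0)))
inferred type:
  Vec (Vec Nat 0) 2
steps to reach normal form (normal order): 0
term was already normal: yes


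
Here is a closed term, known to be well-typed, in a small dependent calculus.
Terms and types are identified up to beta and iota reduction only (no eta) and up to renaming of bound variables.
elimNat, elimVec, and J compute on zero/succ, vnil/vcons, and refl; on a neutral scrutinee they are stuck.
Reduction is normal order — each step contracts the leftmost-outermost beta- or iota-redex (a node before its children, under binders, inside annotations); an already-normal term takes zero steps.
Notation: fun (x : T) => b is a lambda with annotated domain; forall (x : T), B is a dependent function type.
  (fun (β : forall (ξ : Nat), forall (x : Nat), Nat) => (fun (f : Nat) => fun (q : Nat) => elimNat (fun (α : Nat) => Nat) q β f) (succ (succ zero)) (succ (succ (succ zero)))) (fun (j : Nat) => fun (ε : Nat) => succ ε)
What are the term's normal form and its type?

normal form:
  succ (succ (succ (succ (succ zero))))
inferred type:
  Nat
observation: the term reaches its normal form after 10 normal-order steps.


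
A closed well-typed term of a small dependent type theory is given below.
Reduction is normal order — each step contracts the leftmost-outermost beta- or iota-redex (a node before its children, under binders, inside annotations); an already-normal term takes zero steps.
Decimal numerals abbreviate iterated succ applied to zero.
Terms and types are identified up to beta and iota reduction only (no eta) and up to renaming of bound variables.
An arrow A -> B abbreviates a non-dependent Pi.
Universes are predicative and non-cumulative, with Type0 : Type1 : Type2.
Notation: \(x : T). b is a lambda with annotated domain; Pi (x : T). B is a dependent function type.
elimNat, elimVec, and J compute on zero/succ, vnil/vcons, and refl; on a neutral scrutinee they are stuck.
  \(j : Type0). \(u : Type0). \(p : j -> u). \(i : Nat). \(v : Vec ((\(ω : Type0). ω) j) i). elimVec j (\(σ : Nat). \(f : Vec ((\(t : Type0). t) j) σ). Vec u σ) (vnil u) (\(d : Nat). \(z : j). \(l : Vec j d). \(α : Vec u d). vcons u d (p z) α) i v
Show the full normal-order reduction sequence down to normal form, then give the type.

normal-order reduction sequence:
  \(j : Type0). \(u : Type0). \(p : j -> u). \(i : Nat). \(v : Vec ((\(ω : Type0). ω) j) i). elimVec j (\(σ : Nat). \(f : Vec ((\(t : Type0). t) j) σ). Vec u σ) (vnil u) (\(d : Nat). \(z : j). \(l : Vec j d). \(α : Vec u d). vcons u d (p z) α) i v
  ~> \(j : Type0). \(u : Type0). \(p : j -> u). \(i : Nat). \(v : Vec j i). elimVec j (\(ω : Nat). \(σ : Vec ((\(f : Type0). f) j) ω). Vec u ω) (vnil u) (\(t : Nat). \(d : j). \(z : Vec j t). \(l : Vec u t). vcons u t (p d) l) i v
  ~> \(j : Type0). \(u : Type0). \(p : j -> u). \(i : Nat). \(v : Vec j i). elimVec j (\(ω : Nat). \(σ : Vec j ω). Vec u ω) (vnil u) (\(f : Nat). \(t : j). \(d : Vec j f). \(z : Vec u f). vcons u f (p t) z) i v
the term's type:
  Pi (j : Type0). Pi (u : Type0). (j -> u) -> Pi (p : Nat). Vec j p -> Vec u p


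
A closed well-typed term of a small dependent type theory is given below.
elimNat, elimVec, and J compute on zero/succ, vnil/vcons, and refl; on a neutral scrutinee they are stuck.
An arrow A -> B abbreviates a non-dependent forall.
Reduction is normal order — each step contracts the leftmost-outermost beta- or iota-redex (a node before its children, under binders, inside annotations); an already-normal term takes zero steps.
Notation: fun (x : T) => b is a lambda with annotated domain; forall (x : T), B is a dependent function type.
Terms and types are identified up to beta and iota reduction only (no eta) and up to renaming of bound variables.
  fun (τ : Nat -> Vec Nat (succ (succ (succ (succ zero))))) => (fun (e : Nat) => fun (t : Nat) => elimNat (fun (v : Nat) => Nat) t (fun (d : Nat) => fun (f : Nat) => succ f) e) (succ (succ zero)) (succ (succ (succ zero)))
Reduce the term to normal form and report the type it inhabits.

resulting normal form:
  fun (τ : Nat -> Vec Nat (succ (succ (succ (succ zero))))) => succ (succ (succ (succ (succ zero))))
inferred type:
  (Nat -> Vec Nat (succ (succ (succ (succ zero))))) -> Nat
observation: the term reaches its normal form after 9 normal-order steps.


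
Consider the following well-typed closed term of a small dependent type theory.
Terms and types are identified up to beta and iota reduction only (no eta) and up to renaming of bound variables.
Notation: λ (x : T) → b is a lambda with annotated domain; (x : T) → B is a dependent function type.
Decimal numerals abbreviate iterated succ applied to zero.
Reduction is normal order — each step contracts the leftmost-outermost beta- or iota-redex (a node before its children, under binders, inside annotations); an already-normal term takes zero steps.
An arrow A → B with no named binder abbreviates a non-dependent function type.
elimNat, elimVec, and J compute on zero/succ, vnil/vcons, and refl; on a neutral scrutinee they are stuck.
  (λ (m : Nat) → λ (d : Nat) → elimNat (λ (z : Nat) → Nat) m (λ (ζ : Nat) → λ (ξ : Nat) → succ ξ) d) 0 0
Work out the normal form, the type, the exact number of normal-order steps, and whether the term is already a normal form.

resulting normal form:
  0
type:
  Nat
reduction steps (normal order): 3
started in normal form: no
first contracted redex: a beta-redex


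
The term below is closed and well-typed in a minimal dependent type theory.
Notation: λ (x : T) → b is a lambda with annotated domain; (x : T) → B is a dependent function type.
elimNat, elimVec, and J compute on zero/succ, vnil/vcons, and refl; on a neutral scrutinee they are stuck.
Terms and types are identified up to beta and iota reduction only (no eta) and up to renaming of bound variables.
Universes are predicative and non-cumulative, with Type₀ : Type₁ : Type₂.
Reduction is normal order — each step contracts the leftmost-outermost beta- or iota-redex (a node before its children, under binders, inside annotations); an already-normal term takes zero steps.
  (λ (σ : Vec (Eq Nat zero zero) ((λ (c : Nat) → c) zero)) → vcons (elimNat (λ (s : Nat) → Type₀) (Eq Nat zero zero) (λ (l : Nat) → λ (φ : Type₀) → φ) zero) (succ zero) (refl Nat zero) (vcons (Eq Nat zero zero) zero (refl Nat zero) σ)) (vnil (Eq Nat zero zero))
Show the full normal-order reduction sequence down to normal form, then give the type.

reduction (normal order):
  (λ (σ : Vec (Eq Nat zero zero) ((λ (c : Nat) → c) zero)) → vcons (elimNat (λ (s : Nat) → Type₀) (Eq Nat zero zero) (λ (l : Nat) → λ (φ : Type₀) → φ) zero) (succ zero) (refl Nat zero) (vcons (Eq Nat zero zero) zero (refl Nat zero) σ)) (vnil (Eq Nat zero zero))
  ~> vcons (elimNat (λ (σ : Nat) → Type₀) (Eq Nat zero zero) (λ (c : Nat) → λ (s : Type₀) → s) zero) (succ zero) (refl Nat zero) (vcons (Eq Nat zero zero) zero (refl Nat zero) (vnil (Eq Nat zero zero)))
  ~> vcons (Eq Nat zero zero) (succ zero) (refl Nat zero) (vcons (Eq Nat zero zero) zero (refl Nat zero) (vnil (Eq Nat zero zero)))
the term's type:
  Vec (Eq Nat zero zero) (succ (succ zero))


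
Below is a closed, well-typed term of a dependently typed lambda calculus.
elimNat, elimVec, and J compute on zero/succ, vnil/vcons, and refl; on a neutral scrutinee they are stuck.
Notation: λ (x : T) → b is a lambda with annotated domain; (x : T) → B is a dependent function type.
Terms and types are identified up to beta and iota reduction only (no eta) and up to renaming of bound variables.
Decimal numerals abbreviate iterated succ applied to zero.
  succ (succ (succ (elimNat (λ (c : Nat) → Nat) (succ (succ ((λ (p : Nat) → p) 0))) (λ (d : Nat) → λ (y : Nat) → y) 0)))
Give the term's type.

inferred type:
  Nat


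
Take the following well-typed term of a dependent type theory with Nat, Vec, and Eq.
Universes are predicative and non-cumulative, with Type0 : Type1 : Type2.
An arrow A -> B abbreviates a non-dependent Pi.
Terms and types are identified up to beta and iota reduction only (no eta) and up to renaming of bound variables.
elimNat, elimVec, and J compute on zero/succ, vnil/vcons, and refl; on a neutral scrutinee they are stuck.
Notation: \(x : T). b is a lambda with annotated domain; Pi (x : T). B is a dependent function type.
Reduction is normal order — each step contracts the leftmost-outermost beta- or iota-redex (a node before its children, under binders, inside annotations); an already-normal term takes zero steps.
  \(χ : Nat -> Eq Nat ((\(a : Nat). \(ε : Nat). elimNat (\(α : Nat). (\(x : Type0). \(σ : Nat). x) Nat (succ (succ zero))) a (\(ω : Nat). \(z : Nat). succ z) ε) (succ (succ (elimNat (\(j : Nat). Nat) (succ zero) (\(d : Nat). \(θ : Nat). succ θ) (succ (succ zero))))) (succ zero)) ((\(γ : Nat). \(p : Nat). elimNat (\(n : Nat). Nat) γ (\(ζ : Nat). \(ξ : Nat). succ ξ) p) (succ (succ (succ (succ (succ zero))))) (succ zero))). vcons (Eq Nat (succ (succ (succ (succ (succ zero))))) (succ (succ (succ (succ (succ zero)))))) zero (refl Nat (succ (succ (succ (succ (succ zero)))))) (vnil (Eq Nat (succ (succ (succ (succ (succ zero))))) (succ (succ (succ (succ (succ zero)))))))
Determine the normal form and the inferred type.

reduced normal form:
  \(χ : Nat -> Eq Nat (succ (succ (succ (succ (succ (succ zero)))))) (succ (succ (succ (succ (succ (succ zero))))))). vcons (Eq Nat (succ (succ (succ (succ (succ zero))))) (succ (succ (succ (succ (succ zero)))))) zero (refl Nat (succ (succ (succ (succ (succ zero)))))) (vnil (Eq Nat (succ (succ (succ (succ (succ zero))))) (succ (succ (succ (succ (succ zero)))))))
inferred type:
  (Nat -> Eq Nat (succ (succ (succ (succ (succ (succ zero)))))) (succ (succ (succ (succ (succ (succ zero))))))) -> Vec (Eq Nat (succ (succ (succ (succ (succ zero))))) (succ (succ (succ (succ (succ zero)))))) (succ zero)
observation: the first redex contracted is a beta-redex; the normal form is reached in 19 normal-order steps.


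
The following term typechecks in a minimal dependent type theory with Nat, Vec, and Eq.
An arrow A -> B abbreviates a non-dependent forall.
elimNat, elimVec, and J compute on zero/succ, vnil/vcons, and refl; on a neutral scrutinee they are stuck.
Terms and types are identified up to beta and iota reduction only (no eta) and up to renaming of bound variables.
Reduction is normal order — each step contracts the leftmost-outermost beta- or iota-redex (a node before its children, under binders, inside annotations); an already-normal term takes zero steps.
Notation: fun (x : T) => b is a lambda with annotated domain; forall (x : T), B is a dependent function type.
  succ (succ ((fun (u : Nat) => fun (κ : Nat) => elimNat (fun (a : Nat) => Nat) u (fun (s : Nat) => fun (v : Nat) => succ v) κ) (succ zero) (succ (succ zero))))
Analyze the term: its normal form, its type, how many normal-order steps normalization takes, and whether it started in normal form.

normal form:
  succ (succ (succ (succ (succ zero))))
the term's type:
  Nat
steps to reach normal form (normal order): 9
started in normal form: no
first redex: a beta-redex


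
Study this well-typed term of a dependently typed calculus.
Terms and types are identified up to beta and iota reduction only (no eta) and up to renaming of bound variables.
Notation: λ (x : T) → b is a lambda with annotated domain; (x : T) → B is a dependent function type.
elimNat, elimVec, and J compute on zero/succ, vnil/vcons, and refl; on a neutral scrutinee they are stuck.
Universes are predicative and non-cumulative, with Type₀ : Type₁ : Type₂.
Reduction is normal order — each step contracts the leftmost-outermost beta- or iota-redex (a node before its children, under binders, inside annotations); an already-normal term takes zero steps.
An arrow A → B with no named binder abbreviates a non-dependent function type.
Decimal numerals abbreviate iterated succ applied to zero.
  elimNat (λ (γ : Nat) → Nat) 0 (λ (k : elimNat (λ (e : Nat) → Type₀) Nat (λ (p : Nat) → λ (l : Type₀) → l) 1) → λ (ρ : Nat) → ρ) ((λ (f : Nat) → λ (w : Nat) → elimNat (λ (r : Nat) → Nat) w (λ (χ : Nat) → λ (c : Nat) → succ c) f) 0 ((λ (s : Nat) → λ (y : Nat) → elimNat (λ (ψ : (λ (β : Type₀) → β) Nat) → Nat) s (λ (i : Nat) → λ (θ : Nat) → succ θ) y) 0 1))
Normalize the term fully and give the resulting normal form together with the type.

resulting normal form:
  0
type:
  Nat


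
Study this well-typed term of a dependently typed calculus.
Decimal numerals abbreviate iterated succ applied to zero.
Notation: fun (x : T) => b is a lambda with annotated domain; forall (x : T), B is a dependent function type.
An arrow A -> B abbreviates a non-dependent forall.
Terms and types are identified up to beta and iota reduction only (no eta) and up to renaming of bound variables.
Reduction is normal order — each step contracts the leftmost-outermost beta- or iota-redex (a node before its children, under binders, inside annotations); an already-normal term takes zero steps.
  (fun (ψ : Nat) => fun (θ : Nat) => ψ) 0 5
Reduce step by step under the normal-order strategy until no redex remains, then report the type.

reduction (normal order):
  (fun (ψ : Nat) => fun (θ : Nat) => ψ) 0 5
  ~> (fun (ψ : Nat) => 0) 5
  ~> 0
inferred type:
  Nat


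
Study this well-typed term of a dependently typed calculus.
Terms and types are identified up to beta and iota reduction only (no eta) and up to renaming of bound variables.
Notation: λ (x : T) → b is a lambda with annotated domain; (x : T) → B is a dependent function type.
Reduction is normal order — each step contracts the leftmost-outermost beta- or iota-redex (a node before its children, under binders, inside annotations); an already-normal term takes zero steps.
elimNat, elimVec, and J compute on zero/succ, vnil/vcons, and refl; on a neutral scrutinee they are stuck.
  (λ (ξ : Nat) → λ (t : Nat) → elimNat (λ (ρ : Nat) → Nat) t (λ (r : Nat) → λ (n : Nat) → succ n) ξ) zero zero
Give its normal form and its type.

reduced normal form:
  zero
the term's type:
  Nat
observation: the first redex contracted is a beta-redex; the normal form is reached in 3 normal-order steps.


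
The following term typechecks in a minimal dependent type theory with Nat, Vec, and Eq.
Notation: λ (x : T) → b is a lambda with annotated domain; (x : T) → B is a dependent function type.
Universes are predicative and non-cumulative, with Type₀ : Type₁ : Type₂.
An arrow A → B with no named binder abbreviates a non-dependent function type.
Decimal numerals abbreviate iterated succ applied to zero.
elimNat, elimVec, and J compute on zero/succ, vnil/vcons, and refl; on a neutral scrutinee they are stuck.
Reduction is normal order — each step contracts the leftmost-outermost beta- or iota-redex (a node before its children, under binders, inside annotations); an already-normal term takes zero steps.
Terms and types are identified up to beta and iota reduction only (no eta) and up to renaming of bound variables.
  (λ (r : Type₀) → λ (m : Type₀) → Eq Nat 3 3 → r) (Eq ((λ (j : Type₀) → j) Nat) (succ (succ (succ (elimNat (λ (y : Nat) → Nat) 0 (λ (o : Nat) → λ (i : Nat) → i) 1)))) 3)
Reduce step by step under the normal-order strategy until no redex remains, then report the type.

normal-order reduction sequence:
  (λ (r : Type₀) → λ (m : Type₀) → Eq Nat 3 3 → r) (Eq ((λ (j : Type₀) → j) Nat) (succ (succ (succ (elimNat (λ (y : Nat) → Nat) 0 (λ (o : Nat) → λ (i : Nat) → i) 1)))) 3)
  ~> λ (r : Type₀) → Eq Nat 3 3 → Eq ((λ (m : Type₀) → m) Nat) (succ (succ (succ (elimNat (λ (j : Nat) → Nat) 0 (λ (y : Nat) → λ (o : Nat) → o) 1)))) 3
  ~> λ (r : Type₀) → Eq Nat 3 3 → Eq Nat (succ (succ (succ (elimNat (λ (m : Nat) → Nat) 0 (λ (j : Nat) → λ (y : Nat) → y) 1)))) 3
  ~> λ (r : Type₀) → Eq Nat 3 3 → Eq Nat (succ (succ (succ ((λ (m : Nat) → λ (j : Nat) → j) 0 (elimNat (λ (y : Nat) → Nat) 0 (λ (o : Nat) → λ (i : Nat) → i) 0))))) 3
  ~> λ (r : Type₀) → Eq Nat 3 3 → Eq Nat (succ (succ (succ ((λ (m : Nat) → m) (elimNat (λ (j : Nat) → Nat) 0 (λ (y : Nat) → λ (o : Nat) → o) 0))))) 3
  ~> λ (r : Type₀) → Eq Nat 3 3 → Eq Nat (succ (succ (succ (elimNat (λ (m : Nat) → Nat) 0 (λ (j : Nat) → λ (y : Nat) → y) 0)))) 3
  ~> λ (r : Type₀) → Eq Nat 3 3 → Eq Nat 3 3
type:
  Type₀ → Type₀


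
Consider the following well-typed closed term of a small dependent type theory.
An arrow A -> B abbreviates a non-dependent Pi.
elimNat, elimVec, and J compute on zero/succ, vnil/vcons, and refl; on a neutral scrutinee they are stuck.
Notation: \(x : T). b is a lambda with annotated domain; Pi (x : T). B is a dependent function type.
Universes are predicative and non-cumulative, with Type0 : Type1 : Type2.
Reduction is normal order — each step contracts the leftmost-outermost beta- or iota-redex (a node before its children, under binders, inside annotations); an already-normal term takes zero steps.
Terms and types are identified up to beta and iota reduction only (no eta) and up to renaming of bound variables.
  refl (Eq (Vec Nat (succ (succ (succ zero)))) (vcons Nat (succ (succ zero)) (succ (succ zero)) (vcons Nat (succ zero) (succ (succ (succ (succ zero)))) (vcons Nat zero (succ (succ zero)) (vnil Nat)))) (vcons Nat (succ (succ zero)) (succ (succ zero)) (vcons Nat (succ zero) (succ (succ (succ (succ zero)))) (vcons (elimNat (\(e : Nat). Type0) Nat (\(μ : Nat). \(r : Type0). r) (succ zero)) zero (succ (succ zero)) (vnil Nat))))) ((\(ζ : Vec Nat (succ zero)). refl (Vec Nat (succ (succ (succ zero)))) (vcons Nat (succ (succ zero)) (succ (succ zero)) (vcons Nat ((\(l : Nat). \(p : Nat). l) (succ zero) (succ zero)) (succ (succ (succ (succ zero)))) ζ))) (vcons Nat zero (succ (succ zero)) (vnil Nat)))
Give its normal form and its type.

resulting normal form:
  refl (Eq (Vec Nat (succ (succ (succ zero)))) (vcons Nat (succ (succ zero)) (succ (succ zero)) (vcons Nat (succ zero) (succ (succ (succ (succ zero)))) (vcons Nat zero (succ (succ zero)) (vnil Nat)))) (vcons Nat (succ (succ zero)) (succ (succ zero)) (vcons Nat (succ zero) (succ (succ (succ (succ zero)))) (vcons Nat zero (succ (succ zero)) (vnil Nat))))) (refl (Vec Nat (succ (succ (succ zero)))) (vcons Nat (succ (succ zero)) (succ (succ zero)) (vcons Nat (succ zero) (succ (succ (succ (succ zero)))) (vcons Nat zero (succ (succ zero)) (vnil Nat)))))
type:
  Eq (Eq (Vec Nat (succ (succ (succ zero)))) (vcons Nat (succ (succ zero)) (succ (succ zero)) (vcons Nat (succ zero) (succ (succ (succ (succ zero)))) (vcons Nat zero (succ (succ zero)) (vnil Nat)))) (vcons Nat (succ (succ zero)) (succ (succ zero)) (vcons Nat (succ zero) (succ (succ (succ (succ zero)))) (vcons Nat zero (succ (succ zero)) (vnil Nat))))) (refl (Vec Nat (succ (succ (succ zero)))) (vcons Nat (succ (succ zero)) (succ (succ zero)) (vcons Nat (succ zero) (succ (succ (succ (succ zero)))) (vcons Nat zero (succ (succ zero)) (vnil Nat))))) (refl (Vec Nat (succ (succ (succ zero)))) (vcons Nat (succ (succ zero)) (succ (succ zero)) (vcons Nat (succ zero) (succ (succ (succ (succ zero)))) (vcons Nat zero (succ (succ zero)) (vnil Nat)))))
observation: 7 normal-order steps normalize the term, beginning with an elimNat iota-redex.


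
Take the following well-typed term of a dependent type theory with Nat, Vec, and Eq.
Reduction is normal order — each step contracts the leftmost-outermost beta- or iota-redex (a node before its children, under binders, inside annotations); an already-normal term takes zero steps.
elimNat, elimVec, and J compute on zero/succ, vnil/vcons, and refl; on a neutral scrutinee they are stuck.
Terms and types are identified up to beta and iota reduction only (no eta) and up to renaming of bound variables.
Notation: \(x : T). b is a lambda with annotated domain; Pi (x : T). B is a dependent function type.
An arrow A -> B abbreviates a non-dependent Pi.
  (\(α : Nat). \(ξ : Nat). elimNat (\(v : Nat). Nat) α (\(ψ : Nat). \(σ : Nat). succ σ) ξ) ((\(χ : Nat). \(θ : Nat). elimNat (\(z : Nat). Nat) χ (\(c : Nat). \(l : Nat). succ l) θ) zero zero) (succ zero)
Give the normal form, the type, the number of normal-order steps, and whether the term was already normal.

resulting normal form:
  succ zero
inferred type:
  Nat
reduction steps (normal order): 9
already normal: no
first redex: a beta-redex


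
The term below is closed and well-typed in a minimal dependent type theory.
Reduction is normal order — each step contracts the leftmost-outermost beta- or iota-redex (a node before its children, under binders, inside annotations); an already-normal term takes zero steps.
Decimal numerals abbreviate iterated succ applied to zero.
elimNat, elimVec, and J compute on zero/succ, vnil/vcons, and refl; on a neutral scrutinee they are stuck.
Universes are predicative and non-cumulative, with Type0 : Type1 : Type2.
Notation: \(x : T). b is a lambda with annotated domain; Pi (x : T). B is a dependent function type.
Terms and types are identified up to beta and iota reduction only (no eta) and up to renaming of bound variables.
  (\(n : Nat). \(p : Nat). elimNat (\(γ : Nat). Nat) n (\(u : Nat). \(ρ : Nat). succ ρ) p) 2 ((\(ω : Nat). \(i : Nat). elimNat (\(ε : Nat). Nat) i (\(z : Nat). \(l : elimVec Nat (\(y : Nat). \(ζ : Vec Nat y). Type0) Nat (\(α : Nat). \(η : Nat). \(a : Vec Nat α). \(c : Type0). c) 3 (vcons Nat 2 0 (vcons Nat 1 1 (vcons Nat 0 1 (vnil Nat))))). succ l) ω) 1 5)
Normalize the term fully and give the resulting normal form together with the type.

normal form:
  8
inferred type:
  Nat
observation: normalization takes exactly 27 steps under the normal-order strategy.


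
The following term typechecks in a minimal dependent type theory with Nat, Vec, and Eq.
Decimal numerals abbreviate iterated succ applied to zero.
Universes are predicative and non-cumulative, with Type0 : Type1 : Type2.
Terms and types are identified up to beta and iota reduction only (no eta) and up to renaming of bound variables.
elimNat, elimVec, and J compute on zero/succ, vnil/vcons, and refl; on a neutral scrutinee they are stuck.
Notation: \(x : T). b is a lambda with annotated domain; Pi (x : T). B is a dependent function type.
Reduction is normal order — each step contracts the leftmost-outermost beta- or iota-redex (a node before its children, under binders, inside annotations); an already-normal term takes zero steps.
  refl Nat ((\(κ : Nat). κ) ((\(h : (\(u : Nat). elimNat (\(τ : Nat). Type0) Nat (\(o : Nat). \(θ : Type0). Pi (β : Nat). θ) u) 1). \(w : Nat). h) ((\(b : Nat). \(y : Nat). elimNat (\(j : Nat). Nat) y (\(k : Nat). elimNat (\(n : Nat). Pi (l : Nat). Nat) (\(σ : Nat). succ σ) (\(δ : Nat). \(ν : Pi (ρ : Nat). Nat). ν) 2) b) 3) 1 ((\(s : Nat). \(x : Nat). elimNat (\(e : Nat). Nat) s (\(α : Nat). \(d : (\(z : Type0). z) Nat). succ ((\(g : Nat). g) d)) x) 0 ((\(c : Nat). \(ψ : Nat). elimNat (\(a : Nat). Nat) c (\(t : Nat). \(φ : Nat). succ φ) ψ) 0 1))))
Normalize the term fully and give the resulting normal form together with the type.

reduced normal form:
  refl Nat 4
type:
  Eq Nat 4 4
observation: 50 normal-order steps separate the term from its normal form.


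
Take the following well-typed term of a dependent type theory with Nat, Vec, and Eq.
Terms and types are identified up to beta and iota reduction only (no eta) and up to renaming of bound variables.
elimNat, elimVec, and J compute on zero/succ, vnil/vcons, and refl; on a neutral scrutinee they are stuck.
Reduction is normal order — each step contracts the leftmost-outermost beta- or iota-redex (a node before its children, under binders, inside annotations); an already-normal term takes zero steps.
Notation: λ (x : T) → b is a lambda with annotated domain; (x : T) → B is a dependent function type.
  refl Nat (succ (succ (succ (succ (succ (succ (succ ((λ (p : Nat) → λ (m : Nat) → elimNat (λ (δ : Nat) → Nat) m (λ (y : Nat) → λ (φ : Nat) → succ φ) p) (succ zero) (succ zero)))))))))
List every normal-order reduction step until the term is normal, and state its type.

normal-order reduction:
  refl Nat (succ (succ (succ (succ (succ (succ (succ ((λ (p : Nat) → λ (m : Nat) → elimNat (λ (δ : Nat) → Nat) m (λ (y : Nat) → λ (φ : Nat) → succ φ) p) (succ zero) (succ zero)))))))))
  ~> refl Nat (succ (succ (succ (succ (succ (succ (succ ((λ (p : Nat) → elimNat (λ (m : Nat) → Nat) p (λ (δ : Nat) → λ (y : Nat) → succ y) (succ zero)) (succ zero)))))))))
  ~> refl Nat (succ (succ (succ (succ (succ (succ (succ (elimNat (λ (p : Nat) → Nat) (succ zero) (λ (m : Nat) → λ (δ : Nat) → succ δ) (succ zero)))))))))
  ~> refl Nat (succ (succ (succ (succ (succ (succ (succ ((λ (p : Nat) → λ (m : Nat) → succ m) zero (elimNat (λ (δ : Nat) → Nat) (succ zero) (λ (y : Nat) → λ (φ : Nat) → succ φ) zero)))))))))
  ~> refl Nat (succ (succ (succ (succ (succ (succ (succ ((λ (p : Nat) → succ p) (elimNat (λ (m : Nat) → Nat) (succ zero) (λ (δ : Nat) → λ (y : Nat) → succ y) zero)))))))))
  ~> refl Nat (succ (succ (succ (succ (succ (succ (succ (succ (elimNat (λ (p : Nat) → Nat) (succ zero) (λ (m : Nat) → λ (δ : Nat) → succ δ) zero)))))))))
  ~> refl Nat (succ (succ (succ (succ (succ (succ (succ (succ (succ zero)))))))))
type:
  Eq Nat (succ (succ (succ (succ (succ (succ (succ (succ (succ zero))))))))) (succ (succ (succ (succ (succ (succ (succ (succ (succ zero)))))))))


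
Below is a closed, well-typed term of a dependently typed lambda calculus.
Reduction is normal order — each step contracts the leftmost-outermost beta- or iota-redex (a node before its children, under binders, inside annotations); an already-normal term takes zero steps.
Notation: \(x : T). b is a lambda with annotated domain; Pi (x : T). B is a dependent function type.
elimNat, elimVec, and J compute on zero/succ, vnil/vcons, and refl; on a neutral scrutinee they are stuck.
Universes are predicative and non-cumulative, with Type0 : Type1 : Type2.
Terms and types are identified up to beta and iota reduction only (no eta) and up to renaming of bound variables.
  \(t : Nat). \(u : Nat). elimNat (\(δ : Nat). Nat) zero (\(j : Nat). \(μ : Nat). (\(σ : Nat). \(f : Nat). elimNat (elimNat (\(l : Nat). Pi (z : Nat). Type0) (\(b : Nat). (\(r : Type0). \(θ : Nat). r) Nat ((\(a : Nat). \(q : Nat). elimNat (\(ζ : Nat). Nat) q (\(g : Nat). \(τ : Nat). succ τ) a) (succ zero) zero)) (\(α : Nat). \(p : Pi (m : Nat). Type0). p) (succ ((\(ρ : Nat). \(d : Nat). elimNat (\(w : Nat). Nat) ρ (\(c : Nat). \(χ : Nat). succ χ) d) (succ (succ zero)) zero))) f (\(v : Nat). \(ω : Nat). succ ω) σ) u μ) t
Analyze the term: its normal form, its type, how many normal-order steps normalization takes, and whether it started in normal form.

reduced normal form:
  \(t : Nat). \(u : Nat). elimNat (\(δ : Nat). Nat) zero (\(j : Nat). \(μ : Nat). elimNat (\(σ : Nat). Nat) μ (\(f : Nat). \(l : Nat). succ l) u) t
the term's type:
  Pi (t : Nat). Pi (u : Nat). Nat
normal-order step count: 17
term was already normal: no
first redex: a beta-redex


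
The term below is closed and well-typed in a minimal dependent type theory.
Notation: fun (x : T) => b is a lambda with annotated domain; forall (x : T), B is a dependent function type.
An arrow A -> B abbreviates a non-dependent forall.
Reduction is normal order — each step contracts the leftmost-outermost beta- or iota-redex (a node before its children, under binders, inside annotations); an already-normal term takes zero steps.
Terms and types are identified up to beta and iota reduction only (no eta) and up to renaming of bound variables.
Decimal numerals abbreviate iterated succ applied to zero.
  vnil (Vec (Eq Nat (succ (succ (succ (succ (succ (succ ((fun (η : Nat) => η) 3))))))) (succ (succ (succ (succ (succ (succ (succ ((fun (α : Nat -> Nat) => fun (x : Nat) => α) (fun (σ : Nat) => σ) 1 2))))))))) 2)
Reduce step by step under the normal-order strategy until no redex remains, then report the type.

reduction (normal order):
  vnil (Vec (Eq Nat (succ (succ (succ (succ (succ (succ ((fun (η : Nat) => η) 3))))))) (succ (succ (succ (succ (succ (succ (succ ((fun (α : Nat -> Nat) => fun (x : Nat) => α) (fun (σ : Nat) => σ) 1 2))))))))) 2)
  ~> vnil (Vec (Eq Nat 9 (succ (succ (succ (succ (succ (succ (succ ((fun (η : Nat -> Nat) => fun (α : Nat) => η) (fun (x : Nat) => x) 1 2))))))))) 2)
  ~> vnil (Vec (Eq Nat 9 (succ (succ (succ (succ (succ (succ (succ ((fun (η : Nat) => fun (α : Nat) => α) 1 2))))))))) 2)
  ~> vnil (Vec (Eq Nat 9 (succ (succ (succ (succ (succ (succ (succ ((fun (η : Nat) => η) 2))))))))) 2)
  ~> vnil (Vec (Eq Nat 9 9) 2)
inferred type:
  Vec (Vec (Eq Nat 9 9) 2) 0


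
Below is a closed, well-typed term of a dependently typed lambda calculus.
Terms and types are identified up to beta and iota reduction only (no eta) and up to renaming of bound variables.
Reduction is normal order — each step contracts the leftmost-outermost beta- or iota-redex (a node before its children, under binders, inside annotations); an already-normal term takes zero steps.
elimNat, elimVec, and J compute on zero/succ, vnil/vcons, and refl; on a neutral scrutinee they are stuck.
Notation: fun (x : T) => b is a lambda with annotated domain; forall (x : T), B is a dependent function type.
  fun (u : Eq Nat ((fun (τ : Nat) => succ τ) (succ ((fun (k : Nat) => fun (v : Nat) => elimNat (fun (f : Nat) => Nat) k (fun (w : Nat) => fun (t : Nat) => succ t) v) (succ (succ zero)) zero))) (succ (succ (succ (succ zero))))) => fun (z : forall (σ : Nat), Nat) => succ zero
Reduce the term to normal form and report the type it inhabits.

resulting normal form:
  fun (u : Eq Nat (succ (succ (succ (succ zero)))) (succ (succ (succ (succ zero))))) => fun (τ : forall (k : Nat), Nat) => succ zero
inferred type:
  forall (u : Eq Nat (succ (succ (succ (succ zero)))) (succ (succ (succ (succ zero))))), forall (τ : forall (k : Nat), Nat), Nat
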